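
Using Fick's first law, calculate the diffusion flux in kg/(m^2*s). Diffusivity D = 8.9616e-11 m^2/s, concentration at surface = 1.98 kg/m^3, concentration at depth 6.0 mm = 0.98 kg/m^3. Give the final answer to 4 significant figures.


J = -D * (dC/dx) = D * (C1 - C2) / dx
J = 8.9616e-11 * (1.98 - 0.98) / 6e-03
J = 1.494e-08 kg/(m^2*s)


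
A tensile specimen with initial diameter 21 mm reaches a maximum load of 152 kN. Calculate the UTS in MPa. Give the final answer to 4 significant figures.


A0 = pi*(d/2)^2 = pi*(21/2)^2 = 346.361 mm^2
UTS = F_max / A0 = 152*1000 / 346.361
UTS = 438.8 MPa


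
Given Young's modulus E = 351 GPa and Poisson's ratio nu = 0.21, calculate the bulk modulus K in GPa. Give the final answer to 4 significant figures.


K = E / (3*(1-2*nu))
K = 351 / (3*(1-2*0.21))
K = 201.7 GPa


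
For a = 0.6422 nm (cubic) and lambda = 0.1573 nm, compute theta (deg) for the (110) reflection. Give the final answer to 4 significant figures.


d = a / sqrt(h^2+k^2+l^2)
d = 0.6422 / sqrt(2) = 0.454104 nm
lambda = 2*d*sin(theta)  =>  sin(theta) = lambda / (2*d)
sin(theta) = 0.1573 / (2 * 0.454104) = 0.173198
theta = 9.974 deg


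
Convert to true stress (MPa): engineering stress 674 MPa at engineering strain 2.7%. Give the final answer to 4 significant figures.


sigma_true = sigma_eng * (1 + epsilon_eng)
sigma_true = 674 * (1 + 0.027)
sigma_true = 692.2 MPa


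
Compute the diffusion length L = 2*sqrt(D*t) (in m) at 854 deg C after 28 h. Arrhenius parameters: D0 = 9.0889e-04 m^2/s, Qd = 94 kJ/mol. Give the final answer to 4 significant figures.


Step 1: D = D0 * exp(-Qd/(R*T))
T = 1127.15 K
D = 9.0889e-04 * exp(-94e3 / (8.314 * 1127.15)) = 4.00115e-08 m^2/s
Step 2: L = 2*sqrt(D*t)
t = 28 h = 100800 s
L = 2*sqrt(4.00115e-08 * 100800) = 0.127 m


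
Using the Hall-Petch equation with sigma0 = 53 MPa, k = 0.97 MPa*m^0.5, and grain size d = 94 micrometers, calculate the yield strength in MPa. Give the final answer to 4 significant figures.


sigma_y = sigma0 + k / sqrt(d)
d = 94 um = 9.4e-05 m
sigma_y = 53 + 0.97 / sqrt(9.4e-05)
sigma_y = 153 MPa


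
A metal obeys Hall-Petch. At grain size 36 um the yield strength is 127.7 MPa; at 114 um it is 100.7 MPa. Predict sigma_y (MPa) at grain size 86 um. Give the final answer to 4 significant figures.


sigma_y = sigma0 + k / sqrt(d)
1/sqrt(d1) = 1/sqrt(3.6e-05) = 166.667;  1/sqrt(d2) = 93.6586
k = (sigma1 - sigma2) / (1/sqrt(d1) - 1/sqrt(d2)) = (127.7 - 100.7) / (166.667 - 93.6586) = 0.369822 MPa*m^0.5
sigma0 = sigma1 - k/sqrt(d1) = 127.7 - 0.369822*166.667 = 66.063 MPa
sigma_y(d3) = 66.063 + 0.369822 / sqrt(8.6e-05) = 105.9 MPa


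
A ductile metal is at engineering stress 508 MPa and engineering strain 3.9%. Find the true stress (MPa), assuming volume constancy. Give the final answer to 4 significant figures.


sigma_true = sigma_eng * (1 + epsilon_eng)
sigma_true = 508 * (1 + 0.039)
sigma_true = 527.8 MPa


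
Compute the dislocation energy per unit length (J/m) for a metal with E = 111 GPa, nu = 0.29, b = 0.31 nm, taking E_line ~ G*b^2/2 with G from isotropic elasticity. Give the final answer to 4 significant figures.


Step 1: G = E / (2*(1+nu))
G = 111 / (2*(1+0.29)) = 43.0233 GPa = 4.30233e+10 Pa
Step 2: E_line = G*b^2/2
b = 0.31 nm = 3.1e-10 m
E_line = 0.5 * 4.30233e+10 * (3.1e-10)^2 = 2.067e-09 J/m


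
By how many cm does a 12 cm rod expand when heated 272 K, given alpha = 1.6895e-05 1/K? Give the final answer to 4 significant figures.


dL = L0 * alpha * dT
dL = 12 * 1.6895e-05 * 272
dL = 0.05515 cm


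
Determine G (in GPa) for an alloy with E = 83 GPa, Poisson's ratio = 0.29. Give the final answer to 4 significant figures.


G = E / (2*(1+nu))
G = 83 / (2*(1+0.29))
G = 32.17 GPa


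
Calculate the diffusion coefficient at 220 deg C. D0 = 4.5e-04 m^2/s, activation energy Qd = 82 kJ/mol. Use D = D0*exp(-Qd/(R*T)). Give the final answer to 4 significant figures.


D = D0 * exp(-Qd / (R*T))
T = 493.15 K
D = 4.5e-04 * exp(-82e3 / (8.314 * 493.15))
D = 9.277e-13 m^2/s


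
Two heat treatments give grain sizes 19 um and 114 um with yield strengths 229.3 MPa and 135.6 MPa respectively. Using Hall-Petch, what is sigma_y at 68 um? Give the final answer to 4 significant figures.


sigma_y = sigma0 + k / sqrt(d)
1/sqrt(d1) = 1/sqrt(1.9e-05) = 229.416;  1/sqrt(d2) = 93.6586
k = (sigma1 - sigma2) / (1/sqrt(d1) - 1/sqrt(d2)) = (229.3 - 135.6) / (229.416 - 93.6586) = 0.690203 MPa*m^0.5
sigma0 = sigma1 - k/sqrt(d1) = 229.3 - 0.690203*229.416 = 70.9566 MPa
sigma_y(d3) = 70.9566 + 0.690203 / sqrt(6.8e-05) = 154.7 MPa


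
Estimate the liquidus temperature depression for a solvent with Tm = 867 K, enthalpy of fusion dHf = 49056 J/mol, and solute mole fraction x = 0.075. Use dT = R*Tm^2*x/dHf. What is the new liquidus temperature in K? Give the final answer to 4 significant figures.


dT = R*Tm^2*x / dHf
dT = 8.314 * 867^2 * 0.075 / 49056
dT = 9.55471 K
T_new = 867 - 9.55471 = 857.4 K


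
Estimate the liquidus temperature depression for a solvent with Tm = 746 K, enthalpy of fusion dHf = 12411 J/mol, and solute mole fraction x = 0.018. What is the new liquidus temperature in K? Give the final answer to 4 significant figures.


dT = R*Tm^2*x / dHf
dT = 8.314 * 746^2 * 0.018 / 12411
dT = 6.71048 K
T_new = 746 - 6.71048 = 739.3 K


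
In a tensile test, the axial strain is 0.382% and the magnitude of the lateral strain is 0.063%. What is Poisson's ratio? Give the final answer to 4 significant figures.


nu = -epsilon_lat / epsilon_axial
Lateral strain is contraction (negative), so using magnitudes:
nu = 0.063 / 0.382
nu = 0.1649


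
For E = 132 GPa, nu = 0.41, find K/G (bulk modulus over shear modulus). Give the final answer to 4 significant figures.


G = E / (2*(1+nu))
G = 132 / (2*(1+0.41)) = 46.8085 GPa
K = E / (3*(1-2*nu))
K = 132 / (3*(1-2*0.41)) = 244.444 GPa
K/G = 244.444 / 46.8085 = 5.222


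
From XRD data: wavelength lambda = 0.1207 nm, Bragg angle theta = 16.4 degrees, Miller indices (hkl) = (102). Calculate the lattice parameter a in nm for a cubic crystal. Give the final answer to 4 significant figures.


d = lambda / (2*sin(theta))
d = 0.1207 / (2*sin(16.4 deg))
d = 0.213748 nm
a = d * sqrt(h^2+k^2+l^2) = 0.213748 * sqrt(5)
a = 0.478 nm


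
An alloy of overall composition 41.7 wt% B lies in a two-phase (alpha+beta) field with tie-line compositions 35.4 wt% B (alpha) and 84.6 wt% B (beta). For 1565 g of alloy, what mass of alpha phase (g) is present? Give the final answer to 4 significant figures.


f_alpha = (C_beta - C0) / (C_beta - C_alpha)
f_alpha = (84.6 - 41.7) / (84.6 - 35.4) = 0.871951
m_alpha = f_alpha * m_total = 0.871951 * 1565 = 1365 g


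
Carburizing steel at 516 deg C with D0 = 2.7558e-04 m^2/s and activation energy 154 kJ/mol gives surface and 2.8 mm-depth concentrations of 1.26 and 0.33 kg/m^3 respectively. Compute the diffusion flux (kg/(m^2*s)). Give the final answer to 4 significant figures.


Step 1: D = D0 * exp(-Qd/(R*T))
T = 516 + 273.15 = 789.15 K
D = 2.7558e-04 * exp(-154e3 / (8.314 * 789.15)) = 1.76386e-14 m^2/s
Step 2: J = D * (C1 - C2) / dx
J = 1.76386e-14 * (1.26 - 0.33) / 2.8e-03
J = 5.859e-12 kg/(m^2*s)


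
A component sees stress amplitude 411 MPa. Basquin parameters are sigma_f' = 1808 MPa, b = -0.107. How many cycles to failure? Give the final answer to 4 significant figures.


sigma_a = sigma_f' * (2*Nf)^b
2*Nf = (sigma_a / sigma_f')^(1/b)
2*Nf = (411 / 1808)^(1/-0.107)
2*Nf = 1.02962e+06
Nf = 514800 cycles


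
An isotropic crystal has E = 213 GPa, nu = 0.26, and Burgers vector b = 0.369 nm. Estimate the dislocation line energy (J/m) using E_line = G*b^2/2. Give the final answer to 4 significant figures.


Step 1: G = E / (2*(1+nu))
G = 213 / (2*(1+0.26)) = 84.5238 GPa = 8.45238e+10 Pa
Step 2: E_line = G*b^2/2
b = 0.369 nm = 3.69e-10 m
E_line = 0.5 * 8.45238e+10 * (3.69e-10)^2 = 5.754e-09 J/m


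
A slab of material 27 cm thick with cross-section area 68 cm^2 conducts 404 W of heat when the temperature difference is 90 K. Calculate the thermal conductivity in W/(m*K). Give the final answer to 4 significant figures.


k = Q*L / (A*dT)
L = 0.27 m, A = 6.8e-03 m^2
k = 404 * 0.27 / (6.8e-03 * 90)
k = 178.2 W/(m*K)


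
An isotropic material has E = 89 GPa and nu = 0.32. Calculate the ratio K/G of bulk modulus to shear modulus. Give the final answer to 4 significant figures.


G = E / (2*(1+nu))
G = 89 / (2*(1+0.32)) = 33.7121 GPa
K = E / (3*(1-2*nu))
K = 89 / (3*(1-2*0.32)) = 82.4074 GPa
K/G = 82.4074 / 33.7121 = 2.444


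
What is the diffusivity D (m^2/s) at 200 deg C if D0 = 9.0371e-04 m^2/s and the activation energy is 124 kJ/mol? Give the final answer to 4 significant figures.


D = D0 * exp(-Qd / (R*T))
T = 473.15 K
D = 9.0371e-04 * exp(-124e3 / (8.314 * 473.15))
D = 1.846e-17 m^2/s


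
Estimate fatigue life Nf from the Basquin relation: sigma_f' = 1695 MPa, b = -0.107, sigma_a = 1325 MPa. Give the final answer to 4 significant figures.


sigma_a = sigma_f' * (2*Nf)^b
2*Nf = (sigma_a / sigma_f')^(1/b)
2*Nf = (1325 / 1695)^(1/-0.107)
2*Nf = 9.99007
Nf = 4.995 cycles


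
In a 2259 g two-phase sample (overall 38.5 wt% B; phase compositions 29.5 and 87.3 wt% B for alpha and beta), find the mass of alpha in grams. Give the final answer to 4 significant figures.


f_alpha = (C_beta - C0) / (C_beta - C_alpha)
f_alpha = (87.3 - 38.5) / (87.3 - 29.5) = 0.844291
m_alpha = f_alpha * m_total = 0.844291 * 2259 = 1907 g


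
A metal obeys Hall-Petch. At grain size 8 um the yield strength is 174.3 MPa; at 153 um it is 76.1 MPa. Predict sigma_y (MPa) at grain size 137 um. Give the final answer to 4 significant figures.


sigma_y = sigma0 + k / sqrt(d)
1/sqrt(d1) = 1/sqrt(8e-06) = 353.553;  1/sqrt(d2) = 80.8452
k = (sigma1 - sigma2) / (1/sqrt(d1) - 1/sqrt(d2)) = (174.3 - 76.1) / (353.553 - 80.8452) = 0.360092 MPa*m^0.5
sigma0 = sigma1 - k/sqrt(d1) = 174.3 - 0.360092*353.553 = 46.9883 MPa
sigma_y(d3) = 46.9883 + 0.360092 / sqrt(1.37e-04) = 77.75 MPa


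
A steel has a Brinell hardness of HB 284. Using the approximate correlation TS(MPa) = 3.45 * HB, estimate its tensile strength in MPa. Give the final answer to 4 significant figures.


TS (MPa) = 3.45 * HB
TS = 3.45 * 284
TS = 979.8 MPa


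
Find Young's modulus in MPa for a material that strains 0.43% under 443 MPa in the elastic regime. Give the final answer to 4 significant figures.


E = sigma / epsilon
epsilon = 0.43% = 4.3e-03
E = 443 / 4.3e-03
E = 103000 MPa


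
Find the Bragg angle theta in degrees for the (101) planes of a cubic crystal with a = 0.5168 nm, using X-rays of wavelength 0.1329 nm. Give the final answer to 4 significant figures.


d = a / sqrt(h^2+k^2+l^2)
d = 0.5168 / sqrt(2) = 0.365433 nm
lambda = 2*d*sin(theta)  =>  sin(theta) = lambda / (2*d)
sin(theta) = 0.1329 / (2 * 0.365433) = 0.181839
theta = 10.48 deg


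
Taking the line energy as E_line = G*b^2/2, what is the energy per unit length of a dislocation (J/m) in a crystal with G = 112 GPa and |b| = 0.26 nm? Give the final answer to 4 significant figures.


E = G*b^2/2
b = 0.26 nm = 2.6e-10 m
G = 112 GPa = 1.12e+11 Pa
E = 0.5 * 1.12e+11 * (2.6e-10)^2
E = 3.786e-09 J/m


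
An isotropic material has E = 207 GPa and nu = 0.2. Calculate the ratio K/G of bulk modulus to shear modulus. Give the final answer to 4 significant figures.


G = E / (2*(1+nu))
G = 207 / (2*(1+0.2)) = 86.25 GPa
K = E / (3*(1-2*nu))
K = 207 / (3*(1-2*0.2)) = 115 GPa
K/G = 115 / 86.25 = 1.333


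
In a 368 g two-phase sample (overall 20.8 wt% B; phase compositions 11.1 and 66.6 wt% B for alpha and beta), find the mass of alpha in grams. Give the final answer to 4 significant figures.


f_alpha = (C_beta - C0) / (C_beta - C_alpha)
f_alpha = (66.6 - 20.8) / (66.6 - 11.1) = 0.825225
m_alpha = f_alpha * m_total = 0.825225 * 368 = 303.7 g


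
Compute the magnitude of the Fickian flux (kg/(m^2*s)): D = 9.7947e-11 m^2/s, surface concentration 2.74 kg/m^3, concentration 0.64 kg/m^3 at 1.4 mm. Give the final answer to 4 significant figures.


J = -D * (dC/dx) = D * (C1 - C2) / dx
J = 9.7947e-11 * (2.74 - 0.64) / 1.4e-03
J = 1.469e-07 kg/(m^2*s)


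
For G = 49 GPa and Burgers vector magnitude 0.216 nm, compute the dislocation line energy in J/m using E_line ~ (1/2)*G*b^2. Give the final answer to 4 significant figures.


E = G*b^2/2
b = 0.216 nm = 2.16e-10 m
G = 49 GPa = 4.9e+10 Pa
E = 0.5 * 4.9e+10 * (2.16e-10)^2
E = 1.143e-09 J/m


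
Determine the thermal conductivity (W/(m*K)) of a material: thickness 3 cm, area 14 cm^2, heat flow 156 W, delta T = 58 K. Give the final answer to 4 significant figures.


k = Q*L / (A*dT)
L = 0.03 m, A = 1.4e-03 m^2
k = 156 * 0.03 / (1.4e-03 * 58)
k = 57.64 W/(m*K)


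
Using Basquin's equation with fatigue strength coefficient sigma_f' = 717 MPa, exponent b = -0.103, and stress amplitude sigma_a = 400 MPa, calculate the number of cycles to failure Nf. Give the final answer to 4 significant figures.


sigma_a = sigma_f' * (2*Nf)^b
2*Nf = (sigma_a / sigma_f')^(1/b)
2*Nf = (400 / 717)^(1/-0.103)
2*Nf = 288.914
Nf = 144.5 cycles


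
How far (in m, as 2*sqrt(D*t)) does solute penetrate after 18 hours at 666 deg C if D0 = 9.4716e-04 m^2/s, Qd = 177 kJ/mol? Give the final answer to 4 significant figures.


Step 1: D = D0 * exp(-Qd/(R*T))
T = 939.15 K
D = 9.4716e-04 * exp(-177e3 / (8.314 * 939.15)) = 1.35361e-13 m^2/s
Step 2: L = 2*sqrt(D*t)
t = 18 h = 64800 s
L = 2*sqrt(1.35361e-13 * 64800) = 1.873e-04 m


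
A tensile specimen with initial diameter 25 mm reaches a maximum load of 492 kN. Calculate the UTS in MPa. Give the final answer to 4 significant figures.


A0 = pi*(d/2)^2 = pi*(25/2)^2 = 490.874 mm^2
UTS = F_max / A0 = 492*1000 / 490.874
UTS = 1002 MPa


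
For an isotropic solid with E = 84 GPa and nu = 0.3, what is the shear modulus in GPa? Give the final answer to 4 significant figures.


G = E / (2*(1+nu))
G = 84 / (2*(1+0.3))
G = 32.31 GPa


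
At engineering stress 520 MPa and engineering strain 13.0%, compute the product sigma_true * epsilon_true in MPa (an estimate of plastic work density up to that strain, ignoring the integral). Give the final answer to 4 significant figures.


sigma_true = sigma_eng * (1 + epsilon_eng)
sigma_true = 520 * (1 + 0.13) = 587.6 MPa
epsilon_true = ln(1 + epsilon_eng)
epsilon_true = ln(1 + 0.13) = 0.122218
sigma_true * epsilon_true = 587.6 * 0.122218 = 71.82 MPa


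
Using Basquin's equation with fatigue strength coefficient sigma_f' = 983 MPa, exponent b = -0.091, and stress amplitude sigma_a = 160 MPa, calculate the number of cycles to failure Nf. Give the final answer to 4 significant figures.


sigma_a = sigma_f' * (2*Nf)^b
2*Nf = (sigma_a / sigma_f')^(1/b)
2*Nf = (160 / 983)^(1/-0.091)
2*Nf = 4.61429e+08
Nf = 2.307e+08 cycles


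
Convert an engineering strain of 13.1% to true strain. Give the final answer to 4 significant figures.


epsilon_true = ln(1 + epsilon_eng)
epsilon_true = ln(1 + 0.131)
epsilon_true = 0.1231


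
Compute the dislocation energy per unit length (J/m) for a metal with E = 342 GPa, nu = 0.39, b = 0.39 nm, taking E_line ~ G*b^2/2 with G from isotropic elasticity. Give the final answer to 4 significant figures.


Step 1: G = E / (2*(1+nu))
G = 342 / (2*(1+0.39)) = 123.022 GPa = 1.23022e+11 Pa
Step 2: E_line = G*b^2/2
b = 0.39 nm = 3.9e-10 m
E_line = 0.5 * 1.23022e+11 * (3.9e-10)^2 = 9.356e-09 J/m


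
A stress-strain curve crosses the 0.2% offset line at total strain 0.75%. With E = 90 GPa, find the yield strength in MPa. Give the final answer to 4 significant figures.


Offset strain = 0.002
Elastic strain at yield = total_strain - offset = 7.5e-03 - 0.002 = 5.5e-03
sigma_y = E * elastic_strain = 90000 * 5.5e-03
sigma_y = 495 MPa


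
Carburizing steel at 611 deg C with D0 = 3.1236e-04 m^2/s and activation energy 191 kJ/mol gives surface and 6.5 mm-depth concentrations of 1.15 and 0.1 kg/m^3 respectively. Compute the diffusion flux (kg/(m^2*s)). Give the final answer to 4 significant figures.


Step 1: D = D0 * exp(-Qd/(R*T))
T = 611 + 273.15 = 884.15 K
D = 3.1236e-04 * exp(-191e3 / (8.314 * 884.15)) = 1.62245e-15 m^2/s
Step 2: J = D * (C1 - C2) / dx
J = 1.62245e-15 * (1.15 - 0.1) / 6.5e-03
J = 2.621e-13 kg/(m^2*s)


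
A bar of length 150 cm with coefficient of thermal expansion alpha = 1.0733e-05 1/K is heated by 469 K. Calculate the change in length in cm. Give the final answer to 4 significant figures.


dL = L0 * alpha * dT
dL = 150 * 1.0733e-05 * 469
dL = 0.7551 cm


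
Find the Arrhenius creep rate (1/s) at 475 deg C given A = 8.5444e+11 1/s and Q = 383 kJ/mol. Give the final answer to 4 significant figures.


rate = A * exp(-Q / (R*T))
T = 475 + 273.15 = 748.15 K
rate = 8.5444e+11 * exp(-383e3 / (8.314 * 748.15))
rate = 1.55e-15 1/s


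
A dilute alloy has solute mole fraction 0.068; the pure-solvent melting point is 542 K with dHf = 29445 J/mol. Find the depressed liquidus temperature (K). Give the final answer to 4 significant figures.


dT = R*Tm^2*x / dHf
dT = 8.314 * 542^2 * 0.068 / 29445
dT = 5.64035 K
T_new = 542 - 5.64035 = 536.4 K


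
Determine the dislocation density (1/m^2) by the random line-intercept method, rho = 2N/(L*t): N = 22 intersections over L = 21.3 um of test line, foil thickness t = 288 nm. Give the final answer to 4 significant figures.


rho = 2N / (L * t)
L = 21.3 um = 2.13e-05 m, t = 288 nm = 2.88e-07 m
rho = 2 * 22 / (2.13e-05 * 2.88e-07)
rho = 7.173e+12 1/m^2


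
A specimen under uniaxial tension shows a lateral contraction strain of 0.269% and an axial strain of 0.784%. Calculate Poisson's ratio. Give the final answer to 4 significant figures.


nu = -epsilon_lat / epsilon_axial
Lateral strain is contraction (negative), so using magnitudes:
nu = 0.269 / 0.784
nu = 0.3431


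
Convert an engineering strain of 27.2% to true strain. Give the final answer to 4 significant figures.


epsilon_true = ln(1 + epsilon_eng)
epsilon_true = ln(1 + 0.272)
epsilon_true = 0.2406


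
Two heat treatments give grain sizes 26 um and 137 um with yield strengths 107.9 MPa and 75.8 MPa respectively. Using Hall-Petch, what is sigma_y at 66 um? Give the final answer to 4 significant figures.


sigma_y = sigma0 + k / sqrt(d)
1/sqrt(d1) = 1/sqrt(2.6e-05) = 196.116;  1/sqrt(d2) = 85.4358
k = (sigma1 - sigma2) / (1/sqrt(d1) - 1/sqrt(d2)) = (107.9 - 75.8) / (196.116 - 85.4358) = 0.290024 MPa*m^0.5
sigma0 = sigma1 - k/sqrt(d1) = 107.9 - 0.290024*196.116 = 51.0215 MPa
sigma_y(d3) = 51.0215 + 0.290024 / sqrt(6.6e-05) = 86.72 MPa


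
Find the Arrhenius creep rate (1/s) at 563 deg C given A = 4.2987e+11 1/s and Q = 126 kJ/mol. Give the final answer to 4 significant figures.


rate = A * exp(-Q / (R*T))
T = 563 + 273.15 = 836.15 K
rate = 4.2987e+11 * exp(-126e3 / (8.314 * 836.15))
rate = 5778 1/s


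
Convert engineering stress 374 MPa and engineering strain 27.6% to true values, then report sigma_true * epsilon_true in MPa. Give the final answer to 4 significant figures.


sigma_true = sigma_eng * (1 + epsilon_eng)
sigma_true = 374 * (1 + 0.276) = 477.224 MPa
epsilon_true = ln(1 + epsilon_eng)
epsilon_true = ln(1 + 0.276) = 0.24373
sigma_true * epsilon_true = 477.224 * 0.24373 = 116.3 MPa


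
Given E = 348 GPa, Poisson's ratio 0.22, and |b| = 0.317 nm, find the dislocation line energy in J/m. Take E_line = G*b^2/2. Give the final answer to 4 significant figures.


Step 1: G = E / (2*(1+nu))
G = 348 / (2*(1+0.22)) = 142.623 GPa = 1.42623e+11 Pa
Step 2: E_line = G*b^2/2
b = 0.317 nm = 3.17e-10 m
E_line = 0.5 * 1.42623e+11 * (3.17e-10)^2 = 7.166e-09 J/m


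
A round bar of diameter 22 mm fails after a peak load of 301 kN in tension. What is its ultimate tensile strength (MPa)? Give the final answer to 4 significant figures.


A0 = pi*(d/2)^2 = pi*(22/2)^2 = 380.133 mm^2
UTS = F_max / A0 = 301*1000 / 380.133
UTS = 791.8 MPa


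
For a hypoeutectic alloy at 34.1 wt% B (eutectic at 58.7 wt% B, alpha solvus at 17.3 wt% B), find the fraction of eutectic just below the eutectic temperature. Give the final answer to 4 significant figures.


f_primary = (C_e - C0) / (C_e - C_alpha_max)
f_primary = (58.7 - 34.1) / (58.7 - 17.3)
f_primary = 0.594203
f_eutectic = 1 - 0.594203 = 0.4058


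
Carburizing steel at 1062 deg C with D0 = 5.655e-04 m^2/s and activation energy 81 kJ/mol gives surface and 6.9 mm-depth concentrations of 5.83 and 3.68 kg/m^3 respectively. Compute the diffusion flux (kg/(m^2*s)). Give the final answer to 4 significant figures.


Step 1: D = D0 * exp(-Qd/(R*T))
T = 1062 + 273.15 = 1335.15 K
D = 5.655e-04 * exp(-81e3 / (8.314 * 1335.15)) = 3.83161e-07 m^2/s
Step 2: J = D * (C1 - C2) / dx
J = 3.83161e-07 * (5.83 - 3.68) / 6.9e-03
J = 1.194e-04 kg/(m^2*s)


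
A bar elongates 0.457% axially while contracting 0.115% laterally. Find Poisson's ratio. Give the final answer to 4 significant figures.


nu = -epsilon_lat / epsilon_axial
Lateral strain is contraction (negative), so using magnitudes:
nu = 0.115 / 0.457
nu = 0.2516


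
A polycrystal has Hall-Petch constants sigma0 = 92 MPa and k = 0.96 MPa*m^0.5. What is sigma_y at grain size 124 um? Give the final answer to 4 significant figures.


sigma_y = sigma0 + k / sqrt(d)
d = 124 um = 1.24e-04 m
sigma_y = 92 + 0.96 / sqrt(1.24e-04)
sigma_y = 178.2 MPa


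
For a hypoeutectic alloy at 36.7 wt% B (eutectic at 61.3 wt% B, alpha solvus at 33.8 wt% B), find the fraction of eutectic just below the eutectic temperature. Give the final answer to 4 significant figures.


f_primary = (C_e - C0) / (C_e - C_alpha_max)
f_primary = (61.3 - 36.7) / (61.3 - 33.8)
f_primary = 0.894545
f_eutectic = 1 - 0.894545 = 0.1055


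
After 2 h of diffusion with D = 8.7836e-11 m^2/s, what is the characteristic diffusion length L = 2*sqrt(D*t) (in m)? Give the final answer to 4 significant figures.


t = 2 hr = 7200 s
Diffusion length = 2*sqrt(D*t)
= 2*sqrt(8.7836e-11 * 7200)
= 1.59e-03 m


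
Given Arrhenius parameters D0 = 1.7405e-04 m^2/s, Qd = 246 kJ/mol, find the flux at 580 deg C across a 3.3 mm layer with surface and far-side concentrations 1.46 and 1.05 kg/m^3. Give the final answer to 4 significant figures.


Step 1: D = D0 * exp(-Qd/(R*T))
T = 580 + 273.15 = 853.15 K
D = 1.7405e-04 * exp(-246e3 / (8.314 * 853.15)) = 1.50878e-19 m^2/s
Step 2: J = D * (C1 - C2) / dx
J = 1.50878e-19 * (1.46 - 1.05) / 3.3e-03
J = 1.875e-17 kg/(m^2*s)


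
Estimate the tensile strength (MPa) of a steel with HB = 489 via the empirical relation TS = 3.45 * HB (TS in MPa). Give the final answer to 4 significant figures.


TS (MPa) = 3.45 * HB
TS = 3.45 * 489
TS = 1687 MPa


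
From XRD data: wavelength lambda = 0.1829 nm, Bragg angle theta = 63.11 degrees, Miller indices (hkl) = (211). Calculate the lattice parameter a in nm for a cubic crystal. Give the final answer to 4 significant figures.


d = lambda / (2*sin(theta))
d = 0.1829 / (2*sin(63.11 deg))
d = 0.102537 nm
a = d * sqrt(h^2+k^2+l^2) = 0.102537 * sqrt(6)
a = 0.2512 nm


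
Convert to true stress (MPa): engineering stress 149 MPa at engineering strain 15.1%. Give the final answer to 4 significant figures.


sigma_true = sigma_eng * (1 + epsilon_eng)
sigma_true = 149 * (1 + 0.151)
sigma_true = 171.5 MPa


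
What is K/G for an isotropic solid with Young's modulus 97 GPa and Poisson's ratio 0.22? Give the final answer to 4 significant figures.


G = E / (2*(1+nu))
G = 97 / (2*(1+0.22)) = 39.7541 GPa
K = E / (3*(1-2*nu))
K = 97 / (3*(1-2*0.22)) = 57.7381 GPa
K/G = 57.7381 / 39.7541 = 1.452


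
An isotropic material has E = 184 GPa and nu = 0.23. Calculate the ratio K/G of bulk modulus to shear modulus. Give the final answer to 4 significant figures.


G = E / (2*(1+nu))
G = 184 / (2*(1+0.23)) = 74.7967 GPa
K = E / (3*(1-2*nu))
K = 184 / (3*(1-2*0.23)) = 113.58 GPa
K/G = 113.58 / 74.7967 = 1.519


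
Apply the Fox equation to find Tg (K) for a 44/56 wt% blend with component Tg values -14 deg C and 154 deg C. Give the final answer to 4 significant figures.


1/Tg = w1/Tg1 + w2/Tg2 (in Kelvin)
Tg1 = 259.15 K, Tg2 = 427.15 K
1/Tg = 0.44/259.15 + 0.56/427.15
Tg = 332.4 K


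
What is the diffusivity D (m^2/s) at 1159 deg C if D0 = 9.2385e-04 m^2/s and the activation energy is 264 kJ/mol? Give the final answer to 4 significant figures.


D = D0 * exp(-Qd / (R*T))
T = 1432.15 K
D = 9.2385e-04 * exp(-264e3 / (8.314 * 1432.15))
D = 2.17e-13 m^2/s


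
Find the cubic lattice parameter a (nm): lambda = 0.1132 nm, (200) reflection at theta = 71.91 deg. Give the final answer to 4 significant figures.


d = lambda / (2*sin(theta))
d = 0.1132 / (2*sin(71.91 deg))
d = 0.0595432 nm
a = d * sqrt(h^2+k^2+l^2) = 0.0595432 * sqrt(4)
a = 0.1191 nm


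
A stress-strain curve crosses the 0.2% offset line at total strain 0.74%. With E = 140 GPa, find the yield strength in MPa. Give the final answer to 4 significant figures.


Offset strain = 0.002
Elastic strain at yield = total_strain - offset = 7.4e-03 - 0.002 = 5.4e-03
sigma_y = E * elastic_strain = 140000 * 5.4e-03
sigma_y = 756 MPa


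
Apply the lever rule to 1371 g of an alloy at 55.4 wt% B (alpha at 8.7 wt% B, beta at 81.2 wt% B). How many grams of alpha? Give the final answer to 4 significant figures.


f_alpha = (C_beta - C0) / (C_beta - C_alpha)
f_alpha = (81.2 - 55.4) / (81.2 - 8.7) = 0.355862
m_alpha = f_alpha * m_total = 0.355862 * 1371 = 487.9 g


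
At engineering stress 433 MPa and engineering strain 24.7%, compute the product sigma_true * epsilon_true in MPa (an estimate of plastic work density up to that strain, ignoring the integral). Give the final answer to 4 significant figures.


sigma_true = sigma_eng * (1 + epsilon_eng)
sigma_true = 433 * (1 + 0.247) = 539.951 MPa
epsilon_true = ln(1 + epsilon_eng)
epsilon_true = ln(1 + 0.247) = 0.220741
sigma_true * epsilon_true = 539.951 * 0.220741 = 119.2 MPa


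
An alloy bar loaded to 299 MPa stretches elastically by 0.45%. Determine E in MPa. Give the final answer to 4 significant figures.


E = sigma / epsilon
epsilon = 0.45% = 4.5e-03
E = 299 / 4.5e-03
E = 66440 MPa


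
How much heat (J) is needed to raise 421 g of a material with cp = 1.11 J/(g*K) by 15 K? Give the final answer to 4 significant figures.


Q = m * cp * dT
Q = 421 * 1.11 * 15
Q = 7010 J


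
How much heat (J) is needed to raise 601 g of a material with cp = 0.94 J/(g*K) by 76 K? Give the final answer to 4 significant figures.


Q = m * cp * dT
Q = 601 * 0.94 * 76
Q = 42940 J


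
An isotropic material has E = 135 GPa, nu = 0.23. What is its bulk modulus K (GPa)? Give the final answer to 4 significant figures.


K = E / (3*(1-2*nu))
K = 135 / (3*(1-2*0.23))
K = 83.33 GPa


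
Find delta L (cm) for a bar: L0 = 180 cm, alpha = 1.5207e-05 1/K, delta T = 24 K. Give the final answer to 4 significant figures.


dL = L0 * alpha * dT
dL = 180 * 1.5207e-05 * 24
dL = 0.06569 cm


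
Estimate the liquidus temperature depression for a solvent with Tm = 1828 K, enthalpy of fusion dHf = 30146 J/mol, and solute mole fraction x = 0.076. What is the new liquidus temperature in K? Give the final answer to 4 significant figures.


dT = R*Tm^2*x / dHf
dT = 8.314 * 1828^2 * 0.076 / 30146
dT = 70.04 K
T_new = 1828 - 70.04 = 1758 K


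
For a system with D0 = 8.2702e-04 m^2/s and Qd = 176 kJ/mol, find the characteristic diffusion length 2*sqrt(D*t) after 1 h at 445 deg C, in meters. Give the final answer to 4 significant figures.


Step 1: D = D0 * exp(-Qd/(R*T))
T = 718.15 K
D = 8.2702e-04 * exp(-176e3 / (8.314 * 718.15)) = 1.30525e-16 m^2/s
Step 2: L = 2*sqrt(D*t)
t = 1 h = 3600 s
L = 2*sqrt(1.30525e-16 * 3600) = 1.371e-06 m


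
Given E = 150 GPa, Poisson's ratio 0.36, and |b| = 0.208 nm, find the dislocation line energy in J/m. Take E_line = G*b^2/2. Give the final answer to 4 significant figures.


Step 1: G = E / (2*(1+nu))
G = 150 / (2*(1+0.36)) = 55.1471 GPa = 5.51471e+10 Pa
Step 2: E_line = G*b^2/2
b = 0.208 nm = 2.08e-10 m
E_line = 0.5 * 5.51471e+10 * (2.08e-10)^2 = 1.193e-09 J/m


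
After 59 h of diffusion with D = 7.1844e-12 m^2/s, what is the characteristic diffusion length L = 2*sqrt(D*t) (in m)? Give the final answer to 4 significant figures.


t = 59 hr = 212400 s
Diffusion length = 2*sqrt(D*t)
= 2*sqrt(7.1844e-12 * 212400)
= 2.471e-03 m


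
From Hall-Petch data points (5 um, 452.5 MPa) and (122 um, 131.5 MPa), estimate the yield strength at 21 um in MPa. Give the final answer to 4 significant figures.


sigma_y = sigma0 + k / sqrt(d)
1/sqrt(d1) = 1/sqrt(5e-06) = 447.214;  1/sqrt(d2) = 90.5357
k = (sigma1 - sigma2) / (1/sqrt(d1) - 1/sqrt(d2)) = (452.5 - 131.5) / (447.214 - 90.5357) = 0.899972 MPa*m^0.5
sigma0 = sigma1 - k/sqrt(d1) = 452.5 - 0.899972*447.214 = 50.0204 MPa
sigma_y(d3) = 50.0204 + 0.899972 / sqrt(2.1e-05) = 246.4 MPa


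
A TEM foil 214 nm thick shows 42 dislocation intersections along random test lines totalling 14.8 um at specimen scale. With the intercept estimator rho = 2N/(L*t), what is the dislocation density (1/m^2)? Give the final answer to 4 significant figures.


rho = 2N / (L * t)
L = 14.8 um = 1.48e-05 m, t = 214 nm = 2.14e-07 m
rho = 2 * 42 / (1.48e-05 * 2.14e-07)
rho = 2.652e+13 1/m^2


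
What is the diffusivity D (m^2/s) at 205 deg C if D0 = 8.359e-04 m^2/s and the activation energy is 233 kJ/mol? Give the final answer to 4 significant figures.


D = D0 * exp(-Qd / (R*T))
T = 478.15 K
D = 8.359e-04 * exp(-233e3 / (8.314 * 478.15))
D = 2.935e-29 m^2/s


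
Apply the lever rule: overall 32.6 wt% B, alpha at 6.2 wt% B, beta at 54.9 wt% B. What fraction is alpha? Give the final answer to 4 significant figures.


f_alpha = (C_beta - C0) / (C_beta - C_alpha)
f_alpha = (54.9 - 32.6) / (54.9 - 6.2)
f_alpha = 0.4579


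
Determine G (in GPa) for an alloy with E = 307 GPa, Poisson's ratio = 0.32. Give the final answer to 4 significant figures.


G = E / (2*(1+nu))
G = 307 / (2*(1+0.32))
G = 116.3 GPa


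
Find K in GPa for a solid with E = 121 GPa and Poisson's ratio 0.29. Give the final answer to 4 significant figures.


K = E / (3*(1-2*nu))
K = 121 / (3*(1-2*0.29))
K = 96.03 GPa


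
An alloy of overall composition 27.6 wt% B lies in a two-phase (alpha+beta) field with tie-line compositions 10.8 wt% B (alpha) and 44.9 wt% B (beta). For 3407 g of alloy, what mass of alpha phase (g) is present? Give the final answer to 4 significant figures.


f_alpha = (C_beta - C0) / (C_beta - C_alpha)
f_alpha = (44.9 - 27.6) / (44.9 - 10.8) = 0.507331
m_alpha = f_alpha * m_total = 0.507331 * 3407 = 1728 g


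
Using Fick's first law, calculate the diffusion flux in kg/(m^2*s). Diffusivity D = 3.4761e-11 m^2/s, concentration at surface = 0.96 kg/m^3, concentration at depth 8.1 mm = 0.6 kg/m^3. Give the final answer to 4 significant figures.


J = -D * (dC/dx) = D * (C1 - C2) / dx
J = 3.4761e-11 * (0.96 - 0.6) / 8.1e-03
J = 1.545e-09 kg/(m^2*s)


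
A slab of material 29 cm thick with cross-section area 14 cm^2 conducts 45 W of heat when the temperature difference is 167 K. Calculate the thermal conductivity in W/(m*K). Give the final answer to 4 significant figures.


k = Q*L / (A*dT)
L = 0.29 m, A = 1.4e-03 m^2
k = 45 * 0.29 / (1.4e-03 * 167)
k = 55.82 W/(m*K)


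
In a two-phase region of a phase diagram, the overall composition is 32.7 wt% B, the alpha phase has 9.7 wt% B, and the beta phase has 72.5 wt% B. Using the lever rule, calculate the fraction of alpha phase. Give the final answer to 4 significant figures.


f_alpha = (C_beta - C0) / (C_beta - C_alpha)
f_alpha = (72.5 - 32.7) / (72.5 - 9.7)
f_alpha = 0.6338


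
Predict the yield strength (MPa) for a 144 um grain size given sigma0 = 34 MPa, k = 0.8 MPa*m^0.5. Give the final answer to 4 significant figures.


sigma_y = sigma0 + k / sqrt(d)
d = 144 um = 1.44e-04 m
sigma_y = 34 + 0.8 / sqrt(1.44e-04)
sigma_y = 100.7 MPa


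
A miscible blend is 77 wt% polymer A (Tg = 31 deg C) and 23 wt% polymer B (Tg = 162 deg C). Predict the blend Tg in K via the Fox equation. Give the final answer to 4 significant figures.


1/Tg = w1/Tg1 + w2/Tg2 (in Kelvin)
Tg1 = 304.15 K, Tg2 = 435.15 K
1/Tg = 0.77/304.15 + 0.23/435.15
Tg = 326.8 K


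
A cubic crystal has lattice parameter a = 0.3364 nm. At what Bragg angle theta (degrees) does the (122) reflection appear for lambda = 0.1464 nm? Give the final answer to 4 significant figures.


d = a / sqrt(h^2+k^2+l^2)
d = 0.3364 / sqrt(9) = 0.112133 nm
lambda = 2*d*sin(theta)  =>  sin(theta) = lambda / (2*d)
sin(theta) = 0.1464 / (2 * 0.112133) = 0.652794
theta = 40.75 deg


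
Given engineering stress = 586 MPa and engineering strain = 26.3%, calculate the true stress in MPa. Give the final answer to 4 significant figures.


sigma_true = sigma_eng * (1 + epsilon_eng)
sigma_true = 586 * (1 + 0.263)
sigma_true = 740.1 MPa


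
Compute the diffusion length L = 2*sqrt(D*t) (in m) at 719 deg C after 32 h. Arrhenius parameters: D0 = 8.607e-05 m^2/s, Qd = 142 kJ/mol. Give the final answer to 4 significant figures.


Step 1: D = D0 * exp(-Qd/(R*T))
T = 992.15 K
D = 8.607e-05 * exp(-142e3 / (8.314 * 992.15)) = 2.87459e-12 m^2/s
Step 2: L = 2*sqrt(D*t)
t = 32 h = 115200 s
L = 2*sqrt(2.87459e-12 * 115200) = 1.151e-03 m


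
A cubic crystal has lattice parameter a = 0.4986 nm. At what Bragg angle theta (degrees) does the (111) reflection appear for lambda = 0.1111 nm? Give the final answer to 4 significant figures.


d = a / sqrt(h^2+k^2+l^2)
d = 0.4986 / sqrt(3) = 0.287867 nm
lambda = 2*d*sin(theta)  =>  sin(theta) = lambda / (2*d)
sin(theta) = 0.1111 / (2 * 0.287867) = 0.192971
theta = 11.13 deg


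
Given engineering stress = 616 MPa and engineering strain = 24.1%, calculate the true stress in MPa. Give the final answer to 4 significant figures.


sigma_true = sigma_eng * (1 + epsilon_eng)
sigma_true = 616 * (1 + 0.241)
sigma_true = 764.5 MPa


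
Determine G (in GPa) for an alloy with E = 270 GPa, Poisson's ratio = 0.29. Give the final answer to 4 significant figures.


G = E / (2*(1+nu))
G = 270 / (2*(1+0.29))
G = 104.7 GPa


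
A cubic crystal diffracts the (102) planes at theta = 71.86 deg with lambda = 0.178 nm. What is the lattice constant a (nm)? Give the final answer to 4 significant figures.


d = lambda / (2*sin(theta))
d = 0.178 / (2*sin(71.86 deg))
d = 0.0936548 nm
a = d * sqrt(h^2+k^2+l^2) = 0.0936548 * sqrt(5)
a = 0.2094 nm


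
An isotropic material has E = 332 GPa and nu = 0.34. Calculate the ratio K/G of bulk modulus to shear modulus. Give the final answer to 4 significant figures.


G = E / (2*(1+nu))
G = 332 / (2*(1+0.34)) = 123.881 GPa
K = E / (3*(1-2*nu))
K = 332 / (3*(1-2*0.34)) = 345.833 GPa
K/G = 345.833 / 123.881 = 2.792


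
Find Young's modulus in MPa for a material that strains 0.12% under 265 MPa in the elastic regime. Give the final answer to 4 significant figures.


E = sigma / epsilon
epsilon = 0.12% = 1.2e-03
E = 265 / 1.2e-03
E = 220800 MPa


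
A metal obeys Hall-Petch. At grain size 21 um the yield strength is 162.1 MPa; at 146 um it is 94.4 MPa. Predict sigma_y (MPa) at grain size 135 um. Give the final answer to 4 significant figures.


sigma_y = sigma0 + k / sqrt(d)
1/sqrt(d1) = 1/sqrt(2.1e-05) = 218.218;  1/sqrt(d2) = 82.7606
k = (sigma1 - sigma2) / (1/sqrt(d1) - 1/sqrt(d2)) = (162.1 - 94.4) / (218.218 - 82.7606) = 0.499788 MPa*m^0.5
sigma0 = sigma1 - k/sqrt(d1) = 162.1 - 0.499788*218.218 = 53.0372 MPa
sigma_y(d3) = 53.0372 + 0.499788 / sqrt(1.35e-04) = 96.05 MPa


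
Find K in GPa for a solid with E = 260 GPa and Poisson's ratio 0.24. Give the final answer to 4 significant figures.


K = E / (3*(1-2*nu))
K = 260 / (3*(1-2*0.24))
K = 166.7 GPa


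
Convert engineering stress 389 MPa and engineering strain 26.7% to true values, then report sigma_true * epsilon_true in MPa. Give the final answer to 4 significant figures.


sigma_true = sigma_eng * (1 + epsilon_eng)
sigma_true = 389 * (1 + 0.267) = 492.863 MPa
epsilon_true = ln(1 + epsilon_eng)
epsilon_true = ln(1 + 0.267) = 0.236652
sigma_true * epsilon_true = 492.863 * 0.236652 = 116.6 MPa


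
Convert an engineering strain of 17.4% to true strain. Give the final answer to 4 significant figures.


epsilon_true = ln(1 + epsilon_eng)
epsilon_true = ln(1 + 0.174)
epsilon_true = 0.1604


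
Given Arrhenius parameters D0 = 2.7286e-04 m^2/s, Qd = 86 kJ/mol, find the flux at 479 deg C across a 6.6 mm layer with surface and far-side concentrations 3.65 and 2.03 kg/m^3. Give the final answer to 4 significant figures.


Step 1: D = D0 * exp(-Qd/(R*T))
T = 479 + 273.15 = 752.15 K
D = 2.7286e-04 * exp(-86e3 / (8.314 * 752.15)) = 2.90585e-10 m^2/s
Step 2: J = D * (C1 - C2) / dx
J = 2.90585e-10 * (3.65 - 2.03) / 6.6e-03
J = 7.133e-08 kg/(m^2*s)


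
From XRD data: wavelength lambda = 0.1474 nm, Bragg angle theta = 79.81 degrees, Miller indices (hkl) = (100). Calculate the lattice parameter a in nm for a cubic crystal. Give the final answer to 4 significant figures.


d = lambda / (2*sin(theta))
d = 0.1474 / (2*sin(79.81 deg))
d = 0.0748811 nm
a = d * sqrt(h^2+k^2+l^2) = 0.0748811 * sqrt(1)
a = 0.07488 nm


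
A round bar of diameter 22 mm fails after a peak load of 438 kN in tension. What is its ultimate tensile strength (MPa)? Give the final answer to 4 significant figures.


A0 = pi*(d/2)^2 = pi*(22/2)^2 = 380.133 mm^2
UTS = F_max / A0 = 438*1000 / 380.133
UTS = 1152 MPa


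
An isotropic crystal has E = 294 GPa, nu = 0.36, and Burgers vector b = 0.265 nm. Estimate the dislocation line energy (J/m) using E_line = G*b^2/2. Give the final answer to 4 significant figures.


Step 1: G = E / (2*(1+nu))
G = 294 / (2*(1+0.36)) = 108.088 GPa = 1.08088e+11 Pa
Step 2: E_line = G*b^2/2
b = 0.265 nm = 2.65e-10 m
E_line = 0.5 * 1.08088e+11 * (2.65e-10)^2 = 3.795e-09 J/m


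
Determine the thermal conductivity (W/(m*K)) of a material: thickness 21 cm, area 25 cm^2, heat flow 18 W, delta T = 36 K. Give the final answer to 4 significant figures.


k = Q*L / (A*dT)
L = 0.21 m, A = 2.5e-03 m^2
k = 18 * 0.21 / (2.5e-03 * 36)
k = 42 W/(m*K)


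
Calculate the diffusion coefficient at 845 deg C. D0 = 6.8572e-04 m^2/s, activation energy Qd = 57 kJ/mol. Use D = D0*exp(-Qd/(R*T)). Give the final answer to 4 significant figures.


D = D0 * exp(-Qd / (R*T))
T = 1118.15 K
D = 6.8572e-04 * exp(-57e3 / (8.314 * 1118.15))
D = 1.49e-06 m^2/s


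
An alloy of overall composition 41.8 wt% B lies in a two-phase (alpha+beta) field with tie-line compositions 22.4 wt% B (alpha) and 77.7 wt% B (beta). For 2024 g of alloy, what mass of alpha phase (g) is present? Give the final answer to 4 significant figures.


f_alpha = (C_beta - C0) / (C_beta - C_alpha)
f_alpha = (77.7 - 41.8) / (77.7 - 22.4) = 0.649186
m_alpha = f_alpha * m_total = 0.649186 * 2024 = 1314 g


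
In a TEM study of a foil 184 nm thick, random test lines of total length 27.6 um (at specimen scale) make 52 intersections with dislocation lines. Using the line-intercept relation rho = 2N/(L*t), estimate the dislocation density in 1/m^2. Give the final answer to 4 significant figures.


rho = 2N / (L * t)
L = 27.6 um = 2.76e-05 m, t = 184 nm = 1.84e-07 m
rho = 2 * 52 / (2.76e-05 * 1.84e-07)
rho = 2.048e+13 1/m^2


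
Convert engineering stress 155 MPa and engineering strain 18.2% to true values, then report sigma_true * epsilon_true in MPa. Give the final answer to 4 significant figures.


sigma_true = sigma_eng * (1 + epsilon_eng)
sigma_true = 155 * (1 + 0.182) = 183.21 MPa
epsilon_true = ln(1 + epsilon_eng)
epsilon_true = ln(1 + 0.182) = 0.167208
sigma_true * epsilon_true = 183.21 * 0.167208 = 30.63 MPa


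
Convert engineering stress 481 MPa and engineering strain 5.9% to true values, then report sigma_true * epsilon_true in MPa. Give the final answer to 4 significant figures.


sigma_true = sigma_eng * (1 + epsilon_eng)
sigma_true = 481 * (1 + 0.059) = 509.379 MPa
epsilon_true = ln(1 + epsilon_eng)
epsilon_true = ln(1 + 0.059) = 0.0573251
sigma_true * epsilon_true = 509.379 * 0.0573251 = 29.2 MPa
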